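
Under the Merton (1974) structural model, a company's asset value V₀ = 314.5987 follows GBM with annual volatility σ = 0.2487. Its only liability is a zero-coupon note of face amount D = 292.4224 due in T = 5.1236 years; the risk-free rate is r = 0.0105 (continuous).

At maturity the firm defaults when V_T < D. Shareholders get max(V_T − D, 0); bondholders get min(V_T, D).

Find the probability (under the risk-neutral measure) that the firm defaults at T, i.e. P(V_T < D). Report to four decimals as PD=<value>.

PD=0.5224

d₁ = [ln(V₀/D) + (r + σ²/2)T] / (σ√T)
   = [ln(314.5987/292.4224) + (0.0105 + 0.5·0.2487²)·5.1236] / (0.2487·√5.1236)
   = [0.073099 + 0.212249] / 0.562942 = 0.506887
d₂ = d₁ − σ√T = 0.506887 − 0.562942 = -0.056054
risk-neutral PD = N(−d₂) = N(0.056054) = 0.522351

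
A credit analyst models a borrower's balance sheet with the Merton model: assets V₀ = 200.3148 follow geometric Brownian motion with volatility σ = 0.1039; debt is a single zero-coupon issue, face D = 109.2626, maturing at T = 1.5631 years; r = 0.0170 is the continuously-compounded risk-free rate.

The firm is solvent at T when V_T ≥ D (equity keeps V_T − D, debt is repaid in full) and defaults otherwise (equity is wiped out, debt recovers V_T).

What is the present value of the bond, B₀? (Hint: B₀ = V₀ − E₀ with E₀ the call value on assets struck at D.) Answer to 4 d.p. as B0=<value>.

B0=106.3974

d₁ = [ln(V₀/D) + (r + σ²/2)T] / (σ√T)
   = [ln(200.3148/109.2626) + (0.0170 + 0.5·0.1039²)·1.5631] / (0.1039·√1.5631)
   = [0.606136 + 0.035010] / 0.129900 = 4.935689
d₂ = d₁ − σ√T = 4.935689 − 0.129900 = 4.805789
N(d₁) = 1.000000,  N(d₂) = 0.999999,  e^(−rT) = 0.973777
E₀ = V₀·N(d₁) − D·e^(−rT)·N(d₂)
   = 200.3148·1.000000 − 109.2626·0.973777·0.999999 = 93.917368
B₀ = V₀ − E₀ = 200.3148 − 93.917368 = 106.397432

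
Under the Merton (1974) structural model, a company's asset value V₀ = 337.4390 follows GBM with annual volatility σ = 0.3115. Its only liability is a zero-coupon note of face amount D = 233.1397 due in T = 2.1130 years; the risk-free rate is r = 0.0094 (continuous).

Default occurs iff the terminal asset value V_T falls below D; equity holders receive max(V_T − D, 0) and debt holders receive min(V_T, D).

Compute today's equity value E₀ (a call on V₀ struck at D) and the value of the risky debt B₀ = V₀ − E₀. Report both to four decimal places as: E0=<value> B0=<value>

E0=122.2471 B0=215.1919

d₁ = [ln(V₀/D) + (r + σ²/2)T] / (σ√T)
   = [ln(337.4390/233.1397) + (0.0094 + 0.5·0.3115²)·2.1130] / (0.3115·√2.1130)
   = [0.369747 + 0.122377] / 0.452801 = 1.086842
d₂ = d₁ − σ√T = 1.086842 − 0.452801 = 0.634041
N(d₁) = 0.861447,  N(d₂) = 0.736973,  e^(−rT) = 0.980334
E₀ = V₀·N(d₁) − D·e^(−rT)·N(d₂)
   = 337.4390·0.861447 − 233.1397·0.980334·0.736973 = 122.247090
B₀ = V₀ − E₀ = 337.4390 − 122.247090 = 215.191910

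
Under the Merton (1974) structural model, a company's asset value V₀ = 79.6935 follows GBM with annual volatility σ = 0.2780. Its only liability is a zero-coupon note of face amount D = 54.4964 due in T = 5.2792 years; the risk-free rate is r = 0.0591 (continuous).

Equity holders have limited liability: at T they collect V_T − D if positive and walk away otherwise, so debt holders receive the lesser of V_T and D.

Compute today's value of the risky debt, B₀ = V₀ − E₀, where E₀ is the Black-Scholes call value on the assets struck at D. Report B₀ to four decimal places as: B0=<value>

B0=37.4204

d₁ = [ln(V₀/D) + (r + σ²/2)T] / (σ√T)
   = [ln(79.6935/54.4964) + (0.0591 + 0.5·0.2780²)·5.2792] / (0.2780·√5.2792)
   = [0.380053 + 0.516000] / 0.638747 = 1.402829
d₂ = d₁ − σ√T = 1.402829 − 0.638747 = 0.764082
N(d₁) = 0.919666,  N(d₂) = 0.777591,  e^(−rT) = 0.731981
E₀ = V₀·N(d₁) − D·e^(−rT)·N(d₂)
   = 79.6935·0.919666 − 54.4964·0.731981·0.777591 = 42.273055
B₀ = V₀ − E₀ = 79.6935 − 42.273055 = 37.420445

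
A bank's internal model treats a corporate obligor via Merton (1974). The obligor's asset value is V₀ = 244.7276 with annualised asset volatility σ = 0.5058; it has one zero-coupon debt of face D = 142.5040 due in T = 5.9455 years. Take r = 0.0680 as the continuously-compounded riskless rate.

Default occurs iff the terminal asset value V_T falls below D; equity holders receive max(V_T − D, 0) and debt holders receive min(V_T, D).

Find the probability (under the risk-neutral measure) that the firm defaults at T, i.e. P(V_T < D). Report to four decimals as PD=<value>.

PD=0.4405

d₁ = [ln(V₀/D) + (r + σ²/2)T] / (σ√T)
   = [ln(244.7276/142.5040) + (0.0680 + 0.5·0.5058²)·5.9455] / (0.5058·√5.9455)
   = [0.540776 + 1.164823] / 1.233312 = 1.382942
d₂ = d₁ − σ√T = 1.382942 − 1.233312 = 0.149630
risk-neutral PD = N(−d₂) = N(-0.149630) = 0.440528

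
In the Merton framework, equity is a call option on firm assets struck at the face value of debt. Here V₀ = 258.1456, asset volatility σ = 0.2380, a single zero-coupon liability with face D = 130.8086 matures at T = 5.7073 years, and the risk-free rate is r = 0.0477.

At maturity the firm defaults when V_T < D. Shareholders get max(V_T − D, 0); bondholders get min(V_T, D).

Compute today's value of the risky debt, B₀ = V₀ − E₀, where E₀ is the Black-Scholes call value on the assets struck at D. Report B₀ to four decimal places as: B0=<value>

d₁ = [ln(V₀/D) + (r + σ²/2)T] / (σ√T)
   = [ln(258.1456/130.8086) + (0.0477 + 0.5·0.2380²)·5.7073] / (0.2380·√5.7073)
   = [0.679789 + 0.433880] / 0.568581 = 1.958681
d₂ = d₁ − σ√T = 1.958681 − 0.568581 = 1.390100
N(d₁) = 0.974925,  N(d₂) = 0.917751,  e^(−rT) = 0.761673
E₀ = V₀·N(d₁) − D·e^(−rT)·N(d₂)
   = 258.1456·0.974925 − 130.8086·0.761673·0.917751 = 160.233995
B₀ = V₀ − E₀ = 258.1456 − 160.233995 = 97.911605

B0=97.9116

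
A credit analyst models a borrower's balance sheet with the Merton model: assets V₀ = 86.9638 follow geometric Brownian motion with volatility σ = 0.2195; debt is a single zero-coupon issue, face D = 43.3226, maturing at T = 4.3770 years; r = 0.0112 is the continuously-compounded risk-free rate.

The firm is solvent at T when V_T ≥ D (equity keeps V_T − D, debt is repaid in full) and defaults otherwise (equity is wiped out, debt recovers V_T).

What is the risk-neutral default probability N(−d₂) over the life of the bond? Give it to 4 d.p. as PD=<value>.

d₁ = [ln(V₀/D) + (r + σ²/2)T] / (σ√T)
   = [ln(86.9638/43.3226) + (0.0112 + 0.5·0.2195²)·4.3770] / (0.2195·√4.3770)
   = [0.696818 + 0.154465] / 0.459222 = 1.853749
d₂ = d₁ − σ√T = 1.853749 − 0.459222 = 1.394527
risk-neutral PD = N(−d₂) = N(-1.394527) = 0.081579

PD=0.0816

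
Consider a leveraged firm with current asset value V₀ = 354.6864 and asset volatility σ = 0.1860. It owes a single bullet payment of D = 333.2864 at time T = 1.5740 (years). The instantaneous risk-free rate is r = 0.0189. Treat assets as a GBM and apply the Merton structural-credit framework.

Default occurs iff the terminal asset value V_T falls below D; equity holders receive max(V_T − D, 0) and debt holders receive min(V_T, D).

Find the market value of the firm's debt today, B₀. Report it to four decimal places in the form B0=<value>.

d₁ = [ln(V₀/D) + (r + σ²/2)T] / (σ√T)
   = [ln(354.6864/333.2864) + (0.0189 + 0.5·0.1860²)·1.5740] / (0.1860·√1.5740)
   = [0.062232 + 0.056976] / 0.233354 = 0.510844
d₂ = d₁ − σ√T = 0.510844 − 0.233354 = 0.277490
N(d₁) = 0.695270,  N(d₂) = 0.609298,  e^(−rT) = 0.970690
E₀ = V₀·N(d₁) − D·e^(−rT)·N(d₂)
   = 354.6864·0.695270 − 333.2864·0.970690·0.609298 = 49.484107
B₀ = V₀ − E₀ = 354.6864 − 49.484107 = 305.202293

B0=305.2023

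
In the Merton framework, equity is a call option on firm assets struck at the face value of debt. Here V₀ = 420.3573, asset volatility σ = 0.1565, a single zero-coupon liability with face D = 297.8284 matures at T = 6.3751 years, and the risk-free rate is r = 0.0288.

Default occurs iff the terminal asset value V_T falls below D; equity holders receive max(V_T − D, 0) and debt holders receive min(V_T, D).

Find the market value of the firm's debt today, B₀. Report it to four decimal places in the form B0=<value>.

B0=242.5766

d₁ = [ln(V₀/D) + (r + σ²/2)T] / (σ√T)
   = [ln(420.3573/297.8284) + (0.0288 + 0.5·0.1565²)·6.3751] / (0.1565·√6.3751)
   = [0.344588 + 0.261673] / 0.395146 = 1.534269
d₂ = d₁ − σ√T = 1.534269 − 0.395146 = 1.139123
N(d₁) = 0.937518,  N(d₂) = 0.872674,  e^(−rT) = 0.832266
E₀ = V₀·N(d₁) − D·e^(−rT)·N(d₂)
   = 420.3573·0.937518 − 297.8284·0.832266·0.872674 = 177.780729
B₀ = V₀ − E₀ = 420.3573 − 177.780729 = 242.576571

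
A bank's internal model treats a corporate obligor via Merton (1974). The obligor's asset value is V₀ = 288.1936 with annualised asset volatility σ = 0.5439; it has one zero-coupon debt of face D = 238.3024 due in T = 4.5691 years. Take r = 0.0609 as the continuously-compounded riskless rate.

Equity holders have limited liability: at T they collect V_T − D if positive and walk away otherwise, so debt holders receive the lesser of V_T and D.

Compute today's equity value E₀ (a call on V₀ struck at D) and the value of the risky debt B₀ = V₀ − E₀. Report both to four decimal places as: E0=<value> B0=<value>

d₁ = [ln(V₀/D) + (r + σ²/2)T] / (σ√T)
   = [ln(288.1936/238.3024) + (0.0609 + 0.5·0.5439²)·4.5691] / (0.5439·√4.5691)
   = [0.190092 + 0.954090] / 1.162611 = 0.984149
d₂ = d₁ − σ√T = 0.984149 − 1.162611 = -0.178462
N(d₁) = 0.837479,  N(d₂) = 0.429180,  e^(−rT) = 0.757101
E₀ = V₀·N(d₁) − D·e^(−rT)·N(d₂)
   = 288.1936·0.837479 − 238.3024·0.757101·0.429180 = 163.923776
B₀ = V₀ − E₀ = 288.1936 − 163.923776 = 124.269824

E0=163.9238 B0=124.2698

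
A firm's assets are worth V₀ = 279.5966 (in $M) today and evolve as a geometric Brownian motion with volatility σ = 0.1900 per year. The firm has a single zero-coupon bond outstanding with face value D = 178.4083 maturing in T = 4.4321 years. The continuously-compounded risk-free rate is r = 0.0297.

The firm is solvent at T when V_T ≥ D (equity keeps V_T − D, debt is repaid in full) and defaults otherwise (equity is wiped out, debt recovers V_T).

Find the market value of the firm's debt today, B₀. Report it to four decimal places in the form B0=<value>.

d₁ = [ln(V₀/D) + (r + σ²/2)T] / (σ√T)
   = [ln(279.5966/178.4083) + (0.0297 + 0.5·0.1900²)·4.4321] / (0.1900·√4.4321)
   = [0.449273 + 0.211633] / 0.399999 = 1.652271
d₂ = d₁ − σ√T = 1.652271 − 0.399999 = 1.252272
N(d₁) = 0.950760,  N(d₂) = 0.894765,  e^(−rT) = 0.876662
E₀ = V₀·N(d₁) − D·e^(−rT)·N(d₂)
   = 279.5966·0.950760 − 178.4083·0.876662·0.894765 = 125.884724
B₀ = V₀ − E₀ = 279.5966 − 125.884724 = 153.711876

B0=153.7119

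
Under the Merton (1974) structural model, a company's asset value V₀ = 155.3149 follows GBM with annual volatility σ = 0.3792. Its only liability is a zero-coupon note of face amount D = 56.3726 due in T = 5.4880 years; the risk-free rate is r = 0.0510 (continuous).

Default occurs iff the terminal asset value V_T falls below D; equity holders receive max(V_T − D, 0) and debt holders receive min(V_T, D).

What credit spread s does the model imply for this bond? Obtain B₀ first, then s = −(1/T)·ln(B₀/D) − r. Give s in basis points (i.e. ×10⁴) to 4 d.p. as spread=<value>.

d₁ = [ln(V₀/D) + (r + σ²/2)T] / (σ√T)
   = [ln(155.3149/56.3726) + (0.0510 + 0.5·0.3792²)·5.4880] / (0.3792·√5.4880)
   = [1.013471 + 0.674455] / 0.888332 = 1.900107
d₂ = d₁ − σ√T = 1.900107 − 0.888332 = 1.011775
N(d₁) = 0.971290,  N(d₂) = 0.844177,  e^(−rT) = 0.755868
E₀ = V₀·N(d₁) − D·e^(−rT)·N(d₂)
   = 155.3149·0.971290 − 56.3726·0.755868·0.844177 = 114.885268
B₀ = V₀ − E₀ = 155.3149 − 114.885268 = 40.429632
spread = −(1/T)·ln(B₀/D) − r = −(1/5.4880)·ln(40.429632/56.3726) − 0.0510 = 0.00957220
in basis points: 0.00957220 × 10⁴ = 95.7220 bp

spread=95.7220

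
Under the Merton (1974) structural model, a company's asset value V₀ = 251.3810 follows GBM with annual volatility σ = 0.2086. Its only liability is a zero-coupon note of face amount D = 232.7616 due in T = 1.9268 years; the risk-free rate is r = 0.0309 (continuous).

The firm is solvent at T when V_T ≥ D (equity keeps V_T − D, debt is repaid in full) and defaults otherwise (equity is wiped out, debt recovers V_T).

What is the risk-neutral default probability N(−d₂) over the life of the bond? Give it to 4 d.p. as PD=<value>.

d₁ = [ln(V₀/D) + (r + σ²/2)T] / (σ√T)
   = [ln(251.3810/232.7616) + (0.0309 + 0.5·0.2086²)·1.9268] / (0.2086·√1.9268)
   = [0.076955 + 0.101459] / 0.289556 = 0.616165
d₂ = d₁ − σ√T = 0.616165 − 0.289556 = 0.326609
risk-neutral PD = N(−d₂) = N(-0.326609) = 0.371982

PD=0.3720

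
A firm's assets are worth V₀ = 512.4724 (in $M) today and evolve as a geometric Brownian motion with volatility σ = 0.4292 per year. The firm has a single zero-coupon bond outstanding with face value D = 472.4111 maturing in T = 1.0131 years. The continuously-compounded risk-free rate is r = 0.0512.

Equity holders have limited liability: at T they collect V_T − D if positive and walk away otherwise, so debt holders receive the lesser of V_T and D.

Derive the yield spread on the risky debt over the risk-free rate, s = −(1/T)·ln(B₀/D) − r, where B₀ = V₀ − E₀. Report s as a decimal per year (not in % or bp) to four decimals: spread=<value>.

spread=0.1267

d₁ = [ln(V₀/D) + (r + σ²/2)T] / (σ√T)
   = [ln(512.4724/472.4111) + (0.0512 + 0.5·0.4292²)·1.0131] / (0.4292·√1.0131)
   = [0.081397 + 0.145184] / 0.432002 = 0.524490
d₂ = d₁ − σ√T = 0.524490 − 0.432002 = 0.092488
N(d₁) = 0.700031,  N(d₂) = 0.536845,  e^(−rT) = 0.949452
E₀ = V₀·N(d₁) − D·e^(−rT)·N(d₂)
   = 512.4724·0.700031 − 472.4111·0.949452·0.536845 = 117.954837
B₀ = V₀ − E₀ = 512.4724 − 117.954837 = 394.517563
spread = −(1/T)·ln(B₀/D) − r = −(1/1.0131)·ln(394.517563/472.4111) − 0.0512 = 0.12665601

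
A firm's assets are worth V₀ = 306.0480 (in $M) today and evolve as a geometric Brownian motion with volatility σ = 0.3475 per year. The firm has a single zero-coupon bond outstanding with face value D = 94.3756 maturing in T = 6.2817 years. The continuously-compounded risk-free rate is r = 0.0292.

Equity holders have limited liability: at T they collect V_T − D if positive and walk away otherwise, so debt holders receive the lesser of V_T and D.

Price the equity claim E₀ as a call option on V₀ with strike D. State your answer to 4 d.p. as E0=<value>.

d₁ = [ln(V₀/D) + (r + σ²/2)T] / (σ√T)
   = [ln(306.0480/94.3756) + (0.0292 + 0.5·0.3475²)·6.2817] / (0.3475·√6.2817)
   = [1.176459 + 0.562703] / 0.870950 = 1.996856
d₂ = d₁ − σ√T = 1.996856 − 0.870950 = 1.125905
N(d₁) = 0.977080,  N(d₂) = 0.869897,  e^(−rT) = 0.832414
E₀ = V₀·N(d₁) − D·e^(−rT)·N(d₂)
   = 306.0480·0.977080 − 94.3756·0.832414·0.869897 = 230.694516

E0=230.6945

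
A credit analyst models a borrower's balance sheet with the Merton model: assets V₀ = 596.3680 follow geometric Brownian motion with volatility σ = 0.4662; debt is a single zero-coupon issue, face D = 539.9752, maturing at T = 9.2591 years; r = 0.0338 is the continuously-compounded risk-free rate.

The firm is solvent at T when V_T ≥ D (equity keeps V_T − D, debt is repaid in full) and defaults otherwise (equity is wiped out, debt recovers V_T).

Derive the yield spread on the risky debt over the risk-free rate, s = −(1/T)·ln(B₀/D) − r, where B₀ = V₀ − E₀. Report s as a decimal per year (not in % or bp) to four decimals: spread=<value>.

spread=0.0593

d₁ = [ln(V₀/D) + (r + σ²/2)T] / (σ√T)
   = [ln(596.3680/539.9752) + (0.0338 + 0.5·0.4662²)·9.2591] / (0.4662·√9.2591)
   = [0.099335 + 1.319155] / 1.418589 = 0.999930
d₂ = d₁ − σ√T = 0.999930 − 1.418589 = -0.418659
N(d₁) = 0.841328,  N(d₂) = 0.337733,  e^(−rT) = 0.731281
E₀ = V₀·N(d₁) − D·e^(−rT)·N(d₂)
   = 596.3680·0.841328 − 539.9752·0.731281·0.337733 = 368.379305
B₀ = V₀ − E₀ = 596.3680 − 368.379305 = 227.988695
spread = −(1/T)·ln(B₀/D) − r = −(1/9.2591)·ln(227.988695/539.9752) − 0.0338 = 0.05932214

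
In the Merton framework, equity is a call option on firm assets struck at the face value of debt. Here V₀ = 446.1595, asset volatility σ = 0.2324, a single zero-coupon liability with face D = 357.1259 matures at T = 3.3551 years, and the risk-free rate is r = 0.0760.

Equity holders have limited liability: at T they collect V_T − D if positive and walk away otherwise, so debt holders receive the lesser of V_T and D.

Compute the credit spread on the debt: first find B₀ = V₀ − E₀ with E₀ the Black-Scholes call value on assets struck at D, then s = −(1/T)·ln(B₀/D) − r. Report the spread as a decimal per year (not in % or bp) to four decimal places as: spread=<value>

spread=0.0106

d₁ = [ln(V₀/D) + (r + σ²/2)T] / (σ√T)
   = [ln(446.1595/357.1259) + (0.0760 + 0.5·0.2324²)·3.3551] / (0.2324·√3.3551)
   = [0.222588 + 0.345592] / 0.425686 = 1.334741
d₂ = d₁ − σ√T = 1.334741 − 0.425686 = 0.909055
N(d₁) = 0.909019,  N(d₂) = 0.818340,  e^(−rT) = 0.774926
E₀ = V₀·N(d₁) − D·e^(−rT)·N(d₂)
   = 446.1595·0.909019 − 357.1259·0.774926·0.818340 = 179.095300
B₀ = V₀ − E₀ = 446.1595 − 179.095300 = 267.064200
spread = −(1/T)·ln(B₀/D) − r = −(1/3.3551)·ln(267.064200/357.1259) − 0.0760 = 0.01061420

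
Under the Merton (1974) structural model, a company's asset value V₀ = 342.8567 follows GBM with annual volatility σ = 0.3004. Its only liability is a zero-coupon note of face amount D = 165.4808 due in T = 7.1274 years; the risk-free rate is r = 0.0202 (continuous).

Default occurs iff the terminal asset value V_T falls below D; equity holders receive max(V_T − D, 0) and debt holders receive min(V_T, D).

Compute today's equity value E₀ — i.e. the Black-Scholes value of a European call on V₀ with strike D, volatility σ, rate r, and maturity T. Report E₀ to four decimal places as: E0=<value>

E0=211.4222

d₁ = [ln(V₀/D) + (r + σ²/2)T] / (σ√T)
   = [ln(342.8567/165.4808) + (0.0202 + 0.5·0.3004²)·7.1274] / (0.3004·√7.1274)
   = [0.728457 + 0.465562] / 0.801984 = 1.488833
d₂ = d₁ − σ√T = 1.488833 − 0.801984 = 0.686849
N(d₁) = 0.931734,  N(d₂) = 0.753911,  e^(−rT) = 0.865911
E₀ = V₀·N(d₁) − D·e^(−rT)·N(d₂)
   = 342.8567·0.931734 − 165.4808·0.865911·0.753911 = 211.422219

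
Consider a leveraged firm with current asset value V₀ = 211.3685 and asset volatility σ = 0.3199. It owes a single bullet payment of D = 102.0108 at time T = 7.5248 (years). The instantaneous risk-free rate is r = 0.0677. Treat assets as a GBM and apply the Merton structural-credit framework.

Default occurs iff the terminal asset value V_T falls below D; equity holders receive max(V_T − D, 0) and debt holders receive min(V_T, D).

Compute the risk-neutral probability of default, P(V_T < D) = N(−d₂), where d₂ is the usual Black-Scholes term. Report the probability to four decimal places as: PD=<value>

d₁ = [ln(V₀/D) + (r + σ²/2)T] / (σ√T)
   = [ln(211.3685/102.0108) + (0.0677 + 0.5·0.3199²)·7.5248] / (0.3199·√7.5248)
   = [0.728524 + 0.894458] / 0.877529 = 1.849490
d₂ = d₁ − σ√T = 1.849490 − 0.877529 = 0.971961
risk-neutral PD = N(−d₂) = N(-0.971961) = 0.165535

PD=0.1655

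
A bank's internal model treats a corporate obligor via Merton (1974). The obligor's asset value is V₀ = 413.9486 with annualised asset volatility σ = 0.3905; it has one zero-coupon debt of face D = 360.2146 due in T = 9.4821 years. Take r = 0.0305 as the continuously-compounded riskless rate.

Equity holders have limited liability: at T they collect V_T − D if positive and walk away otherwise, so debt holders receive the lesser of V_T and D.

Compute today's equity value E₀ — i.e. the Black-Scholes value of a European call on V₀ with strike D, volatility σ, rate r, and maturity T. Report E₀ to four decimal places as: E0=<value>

E0=235.1519

d₁ = [ln(V₀/D) + (r + σ²/2)T] / (σ√T)
   = [ln(413.9486/360.2146) + (0.0305 + 0.5·0.3905²)·9.4821] / (0.3905·√9.4821)
   = [0.139042 + 1.012168] / 1.202467 = 0.957373
d₂ = d₁ − σ√T = 0.957373 − 1.202467 = -0.245094
N(d₁) = 0.830810,  N(d₂) = 0.403192,  e^(−rT) = 0.748859
E₀ = V₀·N(d₁) − D·e^(−rT)·N(d₂)
   = 413.9486·0.830810 − 360.2146·0.748859·0.403192 = 235.151850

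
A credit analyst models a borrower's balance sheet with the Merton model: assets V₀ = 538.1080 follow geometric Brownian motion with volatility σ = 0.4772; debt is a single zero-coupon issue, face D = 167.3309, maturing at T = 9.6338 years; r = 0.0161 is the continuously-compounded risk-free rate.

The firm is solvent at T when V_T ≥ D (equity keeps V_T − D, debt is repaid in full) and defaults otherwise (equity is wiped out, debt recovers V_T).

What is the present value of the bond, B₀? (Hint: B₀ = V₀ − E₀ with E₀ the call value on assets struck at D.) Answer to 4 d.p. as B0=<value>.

B0=107.8617

d₁ = [ln(V₀/D) + (r + σ²/2)T] / (σ√T)
   = [ln(538.1080/167.3309) + (0.0161 + 0.5·0.4772²)·9.6338] / (0.4772·√9.6338)
   = [1.168086 + 1.252008] / 1.481151 = 1.633928
d₂ = d₁ − σ√T = 1.633928 − 1.481151 = 0.152777
N(d₁) = 0.948863,  N(d₂) = 0.560713,  e^(−rT) = 0.856326
E₀ = V₀·N(d₁) − D·e^(−rT)·N(d₂)
   = 538.1080·0.948863 − 167.3309·0.856326·0.560713 = 430.246322
B₀ = V₀ − E₀ = 538.1080 − 430.246322 = 107.861678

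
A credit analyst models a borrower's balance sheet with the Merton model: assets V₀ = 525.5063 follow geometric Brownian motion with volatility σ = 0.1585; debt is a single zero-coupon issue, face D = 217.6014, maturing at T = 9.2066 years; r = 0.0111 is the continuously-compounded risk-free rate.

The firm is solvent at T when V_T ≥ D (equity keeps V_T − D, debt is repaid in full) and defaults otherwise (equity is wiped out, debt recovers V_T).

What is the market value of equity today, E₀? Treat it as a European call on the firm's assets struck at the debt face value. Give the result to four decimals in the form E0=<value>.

d₁ = [ln(V₀/D) + (r + σ²/2)T] / (σ√T)
   = [ln(525.5063/217.6014) + (0.0111 + 0.5·0.1585²)·9.2066] / (0.1585·√9.2066)
   = [0.881697 + 0.217839] / 0.480927 = 2.286285
d₂ = d₁ − σ√T = 2.286285 − 0.480927 = 1.805359
N(d₁) = 0.988881,  N(d₂) = 0.964491,  e^(−rT) = 0.902855
E₀ = V₀·N(d₁) − D·e^(−rT)·N(d₂)
   = 525.5063·0.988881 − 217.6014·0.902855·0.964491 = 330.177030

E0=330.1770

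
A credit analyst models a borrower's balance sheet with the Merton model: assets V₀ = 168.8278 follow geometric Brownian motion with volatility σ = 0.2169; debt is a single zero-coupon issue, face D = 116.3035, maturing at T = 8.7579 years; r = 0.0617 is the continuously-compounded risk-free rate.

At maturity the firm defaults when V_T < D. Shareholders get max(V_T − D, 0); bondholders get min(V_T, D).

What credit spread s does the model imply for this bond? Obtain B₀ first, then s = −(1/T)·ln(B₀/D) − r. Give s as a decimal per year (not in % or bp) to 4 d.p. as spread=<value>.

d₁ = [ln(V₀/D) + (r + σ²/2)T] / (σ√T)
   = [ln(168.8278/116.3035) + (0.0617 + 0.5·0.2169²)·8.7579] / (0.2169·√8.7579)
   = [0.372676 + 0.746373] / 0.641888 = 1.743370
d₂ = d₁ − σ√T = 1.743370 − 0.641888 = 1.101481
N(d₁) = 0.959365,  N(d₂) = 0.864656,  e^(−rT) = 0.582537
E₀ = V₀·N(d₁) − D·e^(−rT)·N(d₂)
   = 168.8278·0.959365 − 116.3035·0.582537·0.864656 = 103.386140
B₀ = V₀ − E₀ = 168.8278 − 103.386140 = 65.441660
spread = −(1/T)·ln(B₀/D) − r = −(1/8.7579)·ln(65.441660/116.3035) − 0.0617 = 0.00396004

spread=0.0040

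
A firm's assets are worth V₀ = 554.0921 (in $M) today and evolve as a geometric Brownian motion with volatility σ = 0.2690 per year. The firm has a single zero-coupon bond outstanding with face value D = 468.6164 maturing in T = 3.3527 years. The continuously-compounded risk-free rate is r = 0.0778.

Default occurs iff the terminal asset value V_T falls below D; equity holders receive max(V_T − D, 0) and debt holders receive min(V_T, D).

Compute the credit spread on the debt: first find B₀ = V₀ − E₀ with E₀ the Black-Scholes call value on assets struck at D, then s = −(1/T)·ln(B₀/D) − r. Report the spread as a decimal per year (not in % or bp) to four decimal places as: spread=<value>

d₁ = [ln(V₀/D) + (r + σ²/2)T] / (σ√T)
   = [ln(554.0921/468.6164) + (0.0778 + 0.5·0.2690²)·3.3527] / (0.2690·√3.3527)
   = [0.167546 + 0.382142] / 0.492549 = 1.116008
d₂ = d₁ − σ√T = 1.116008 − 0.492549 = 0.623459
N(d₁) = 0.867791,  N(d₂) = 0.733508,  e^(−rT) = 0.770404
E₀ = V₀·N(d₁) − D·e^(−rT)·N(d₂)
   = 554.0921·0.867791 − 468.6164·0.770404·0.733508 = 216.021775
B₀ = V₀ − E₀ = 554.0921 − 216.021775 = 338.070325
spread = −(1/T)·ln(B₀/D) − r = −(1/3.3527)·ln(338.070325/468.6164) − 0.0778 = 0.01959332

spread=0.0196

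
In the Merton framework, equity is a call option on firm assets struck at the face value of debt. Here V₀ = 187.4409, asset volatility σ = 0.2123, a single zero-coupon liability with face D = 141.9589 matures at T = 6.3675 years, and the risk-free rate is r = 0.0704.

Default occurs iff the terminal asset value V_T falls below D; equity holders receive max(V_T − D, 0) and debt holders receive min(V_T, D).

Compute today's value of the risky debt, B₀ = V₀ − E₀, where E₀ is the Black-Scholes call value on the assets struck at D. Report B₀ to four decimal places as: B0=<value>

B0=87.9214

d₁ = [ln(V₀/D) + (r + σ²/2)T] / (σ√T)
   = [ln(187.4409/141.9589) + (0.0704 + 0.5·0.2123²)·6.3675] / (0.2123·√6.3675)
   = [0.277926 + 0.591768] / 0.535716 = 1.623424
d₂ = d₁ − σ√T = 1.623424 − 0.535716 = 1.087708
N(d₁) = 0.947751,  N(d₂) = 0.861638,  e^(−rT) = 0.638731
E₀ = V₀·N(d₁) − D·e^(−rT)·N(d₂)
   = 187.4409·0.947751 − 141.9589·0.638731·0.861638 = 99.519456
B₀ = V₀ − E₀ = 187.4409 − 99.519456 = 87.921444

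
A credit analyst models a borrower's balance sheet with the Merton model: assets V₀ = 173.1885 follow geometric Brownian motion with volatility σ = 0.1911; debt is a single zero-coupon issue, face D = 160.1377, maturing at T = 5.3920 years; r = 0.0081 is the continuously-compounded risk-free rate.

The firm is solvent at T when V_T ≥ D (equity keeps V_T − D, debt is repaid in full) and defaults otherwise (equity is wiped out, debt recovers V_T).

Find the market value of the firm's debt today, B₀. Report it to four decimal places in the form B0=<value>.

B0=133.5205

d₁ = [ln(V₀/D) + (r + σ²/2)T] / (σ√T)
   = [ln(173.1885/160.1377) + (0.0081 + 0.5·0.1911²)·5.3920] / (0.1911·√5.3920)
   = [0.078347 + 0.142131] / 0.443747 = 0.496854
d₂ = d₁ − σ√T = 0.496854 − 0.443747 = 0.053107
N(d₁) = 0.690354,  N(d₂) = 0.521177,  e^(−rT) = 0.957265
E₀ = V₀·N(d₁) − D·e^(−rT)·N(d₂)
   = 173.1885·0.690354 − 160.1377·0.957265·0.521177 = 39.668030
B₀ = V₀ − E₀ = 173.1885 − 39.668030 = 133.520470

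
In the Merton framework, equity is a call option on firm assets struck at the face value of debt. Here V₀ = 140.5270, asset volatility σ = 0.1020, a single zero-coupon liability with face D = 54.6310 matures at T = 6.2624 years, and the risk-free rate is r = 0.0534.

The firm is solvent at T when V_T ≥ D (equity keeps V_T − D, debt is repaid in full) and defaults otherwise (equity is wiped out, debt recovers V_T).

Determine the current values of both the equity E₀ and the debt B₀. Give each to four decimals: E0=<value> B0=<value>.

d₁ = [ln(V₀/D) + (r + σ²/2)T] / (σ√T)
   = [ln(140.5270/54.6310) + (0.0534 + 0.5·0.1020²)·6.2624] / (0.1020·√6.2624)
   = [0.944798 + 0.366989] / 0.255253 = 5.139168
d₂ = d₁ − σ√T = 5.139168 − 0.255253 = 4.883916
N(d₁) = 1.000000,  N(d₂) = 0.999999,  e^(−rT) = 0.715759
E₀ = V₀·N(d₁) − D·e^(−rT)·N(d₂)
   = 140.5270·1.000000 − 54.6310·0.715759·0.999999 = 101.424387
B₀ = V₀ − E₀ = 140.5270 − 101.424387 = 39.102613

E0=101.4244 B0=39.1026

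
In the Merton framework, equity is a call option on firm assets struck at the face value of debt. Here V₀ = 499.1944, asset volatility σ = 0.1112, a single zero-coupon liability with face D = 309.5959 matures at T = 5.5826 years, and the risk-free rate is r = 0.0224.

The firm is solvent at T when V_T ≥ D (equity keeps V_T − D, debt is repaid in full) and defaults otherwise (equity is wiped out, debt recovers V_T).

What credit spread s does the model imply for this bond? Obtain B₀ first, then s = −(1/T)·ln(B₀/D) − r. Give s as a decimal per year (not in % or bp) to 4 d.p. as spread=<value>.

d₁ = [ln(V₀/D) + (r + σ²/2)T] / (σ√T)
   = [ln(499.1944/309.5959) + (0.0224 + 0.5·0.1112²)·5.5826] / (0.1112·√5.5826)
   = [0.477728 + 0.159566] / 0.262738 = 2.425585
d₂ = d₁ − σ√T = 2.425585 − 0.262738 = 2.162847
N(d₁) = 0.992358,  N(d₂) = 0.984724,  e^(−rT) = 0.882453
E₀ = V₀·N(d₁) − D·e^(−rT)·N(d₂)
   = 499.1944·0.992358 − 309.5959·0.882453·0.984724 = 226.349516
B₀ = V₀ − E₀ = 499.1944 − 226.349516 = 272.844884
spread = −(1/T)·ln(B₀/D) − r = −(1/5.5826)·ln(272.844884/309.5959) − 0.0224 = 0.00023541

spread=0.0002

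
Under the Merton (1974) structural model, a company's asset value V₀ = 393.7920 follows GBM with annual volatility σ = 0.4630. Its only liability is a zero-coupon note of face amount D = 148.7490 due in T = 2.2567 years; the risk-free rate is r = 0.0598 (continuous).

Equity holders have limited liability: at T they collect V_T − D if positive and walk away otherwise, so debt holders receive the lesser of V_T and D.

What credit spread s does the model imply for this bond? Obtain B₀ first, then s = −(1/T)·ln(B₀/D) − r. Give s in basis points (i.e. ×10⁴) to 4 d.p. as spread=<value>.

d₁ = [ln(V₀/D) + (r + σ²/2)T] / (σ√T)
   = [ln(393.7920/148.7490) + (0.0598 + 0.5·0.4630²)·2.2567] / (0.4630·√2.2567)
   = [0.973563 + 0.376834] / 0.695533 = 1.941527
d₂ = d₁ − σ√T = 1.941527 − 0.695533 = 1.245994
N(d₁) = 0.973903,  N(d₂) = 0.893617,  e^(−rT) = 0.873759
E₀ = V₀·N(d₁) − D·e^(−rT)·N(d₂)
   = 393.7920·0.973903 − 148.7490·0.873759·0.893617 = 267.371080
B₀ = V₀ − E₀ = 393.7920 − 267.371080 = 126.420920
spread = −(1/T)·ln(B₀/D) − r = −(1/2.2567)·ln(126.420920/148.7490) − 0.0598 = 0.01227132
in basis points: 0.01227132 × 10⁴ = 122.7132 bp

spread=122.7132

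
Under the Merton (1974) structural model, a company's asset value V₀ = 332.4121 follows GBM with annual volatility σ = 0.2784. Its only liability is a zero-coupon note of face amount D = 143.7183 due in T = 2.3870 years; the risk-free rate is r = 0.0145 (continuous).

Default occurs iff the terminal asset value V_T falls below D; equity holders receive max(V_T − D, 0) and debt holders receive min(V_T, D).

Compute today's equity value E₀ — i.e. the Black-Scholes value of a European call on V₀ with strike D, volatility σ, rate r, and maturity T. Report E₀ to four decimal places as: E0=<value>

d₁ = [ln(V₀/D) + (r + σ²/2)T] / (σ√T)
   = [ln(332.4121/143.7183) + (0.0145 + 0.5·0.2784²)·2.3870] / (0.2784·√2.3870)
   = [0.838520 + 0.127116] / 0.430126 = 2.245008
d₂ = d₁ − σ√T = 2.245008 − 0.430126 = 1.814883
N(d₁) = 0.987616,  N(d₂) = 0.965229,  e^(−rT) = 0.965981
E₀ = V₀·N(d₁) − D·e^(−rT)·N(d₂)
   = 332.4121·0.987616 − 143.7183·0.965981·0.965229 = 194.293705

E0=194.2937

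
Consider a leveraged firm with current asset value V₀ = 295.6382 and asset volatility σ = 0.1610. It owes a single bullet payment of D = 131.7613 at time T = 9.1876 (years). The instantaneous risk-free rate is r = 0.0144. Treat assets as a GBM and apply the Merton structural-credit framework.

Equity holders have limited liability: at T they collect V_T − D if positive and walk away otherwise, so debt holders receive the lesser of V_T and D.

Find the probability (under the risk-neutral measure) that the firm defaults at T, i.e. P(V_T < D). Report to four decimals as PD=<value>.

PD=0.0462

d₁ = [ln(V₀/D) + (r + σ²/2)T] / (σ√T)
   = [ln(295.6382/131.7613) + (0.0144 + 0.5·0.1610²)·9.1876] / (0.1610·√9.1876)
   = [0.808144 + 0.251377] / 0.488008 = 2.171116
d₂ = d₁ − σ√T = 2.171116 − 0.488008 = 1.683108
risk-neutral PD = N(−d₂) = N(-1.683108) = 0.046177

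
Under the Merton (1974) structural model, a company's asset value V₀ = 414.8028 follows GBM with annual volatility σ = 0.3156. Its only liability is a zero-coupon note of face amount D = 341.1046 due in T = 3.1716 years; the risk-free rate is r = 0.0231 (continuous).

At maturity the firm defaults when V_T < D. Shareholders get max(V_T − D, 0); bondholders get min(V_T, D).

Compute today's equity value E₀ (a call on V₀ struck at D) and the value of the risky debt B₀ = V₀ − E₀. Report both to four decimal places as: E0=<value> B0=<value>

E0=138.6663 B0=276.1365

d₁ = [ln(V₀/D) + (r + σ²/2)T] / (σ√T)
   = [ln(414.8028/341.1046) + (0.0231 + 0.5·0.3156²)·3.1716] / (0.3156·√3.1716)
   = [0.195614 + 0.231215] / 0.562052 = 0.759412
d₂ = d₁ − σ√T = 0.759412 − 0.562052 = 0.197361
N(d₁) = 0.776197,  N(d₂) = 0.578227,  e^(−rT) = 0.929355
E₀ = V₀·N(d₁) − D·e^(−rT)·N(d₂)
   = 414.8028·0.776197 − 341.1046·0.929355·0.578227 = 138.666330
B₀ = V₀ − E₀ = 414.8028 − 138.666330 = 276.136470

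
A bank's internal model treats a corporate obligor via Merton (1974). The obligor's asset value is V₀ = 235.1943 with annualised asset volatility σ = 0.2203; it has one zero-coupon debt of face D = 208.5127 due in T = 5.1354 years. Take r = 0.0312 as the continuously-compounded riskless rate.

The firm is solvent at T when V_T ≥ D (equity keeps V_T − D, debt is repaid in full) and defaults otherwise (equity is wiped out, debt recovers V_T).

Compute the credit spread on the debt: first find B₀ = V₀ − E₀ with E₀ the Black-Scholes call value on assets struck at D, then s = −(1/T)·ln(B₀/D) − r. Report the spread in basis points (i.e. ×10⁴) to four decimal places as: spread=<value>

d₁ = [ln(V₀/D) + (r + σ²/2)T] / (σ√T)
   = [ln(235.1943/208.5127) + (0.0312 + 0.5·0.2203²)·5.1354] / (0.2203·√5.1354)
   = [0.120412 + 0.284840] / 0.499231 = 0.811753
d₂ = d₁ − σ√T = 0.811753 − 0.499231 = 0.312522
N(d₁) = 0.791533,  N(d₂) = 0.622678,  e^(−rT) = 0.851953
E₀ = V₀·N(d₁) − D·e^(−rT)·N(d₂)
   = 235.1943·0.791533 − 208.5127·0.851953·0.622678 = 75.549778
B₀ = V₀ − E₀ = 235.1943 − 75.549778 = 159.644522
spread = −(1/T)·ln(B₀/D) − r = −(1/5.1354)·ln(159.644522/208.5127) − 0.0312 = 0.02080186
in basis points: 0.02080186 × 10⁴ = 208.0186 bp

spread=208.0186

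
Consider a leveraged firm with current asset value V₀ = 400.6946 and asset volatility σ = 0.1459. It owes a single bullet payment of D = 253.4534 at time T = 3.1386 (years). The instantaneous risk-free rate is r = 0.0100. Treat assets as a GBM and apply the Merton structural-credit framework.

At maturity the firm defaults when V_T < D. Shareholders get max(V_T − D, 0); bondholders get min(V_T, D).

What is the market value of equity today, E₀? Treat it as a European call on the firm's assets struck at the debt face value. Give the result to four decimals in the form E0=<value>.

d₁ = [ln(V₀/D) + (r + σ²/2)T] / (σ√T)
   = [ln(400.6946/253.4534) + (0.0100 + 0.5·0.1459²)·3.1386] / (0.1459·√3.1386)
   = [0.458020 + 0.064791] / 0.258478 = 2.022653
d₂ = d₁ − σ√T = 2.022653 − 0.258478 = 1.764175
N(d₁) = 0.978446,  N(d₂) = 0.961149,  e^(−rT) = 0.969101
E₀ = V₀·N(d₁) − D·e^(−rT)·N(d₂)
   = 400.6946·0.978446 − 253.4534·0.969101·0.961149 = 155.978512

E0=155.9785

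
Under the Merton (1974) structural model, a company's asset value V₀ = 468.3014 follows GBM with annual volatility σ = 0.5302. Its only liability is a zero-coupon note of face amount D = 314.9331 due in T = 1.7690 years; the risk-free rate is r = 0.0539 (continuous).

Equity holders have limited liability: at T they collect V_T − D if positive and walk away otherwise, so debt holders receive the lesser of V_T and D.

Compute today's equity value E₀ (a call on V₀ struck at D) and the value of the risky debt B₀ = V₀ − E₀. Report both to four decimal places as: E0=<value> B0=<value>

d₁ = [ln(V₀/D) + (r + σ²/2)T] / (σ√T)
   = [ln(468.3014/314.9331) + (0.0539 + 0.5·0.5302²)·1.7690] / (0.5302·√1.7690)
   = [0.396752 + 0.343993] / 0.705186 = 1.050424
d₂ = d₁ − σ√T = 1.050424 − 0.705186 = 0.345239
N(d₁) = 0.853239,  N(d₂) = 0.635042,  e^(−rT) = 0.909056
E₀ = V₀·N(d₁) − D·e^(−rT)·N(d₂)
   = 468.3014·0.853239 − 314.9331·0.909056·0.635042 = 217.765410
B₀ = V₀ − E₀ = 468.3014 − 217.765410 = 250.535990

E0=217.7654 B0=250.5360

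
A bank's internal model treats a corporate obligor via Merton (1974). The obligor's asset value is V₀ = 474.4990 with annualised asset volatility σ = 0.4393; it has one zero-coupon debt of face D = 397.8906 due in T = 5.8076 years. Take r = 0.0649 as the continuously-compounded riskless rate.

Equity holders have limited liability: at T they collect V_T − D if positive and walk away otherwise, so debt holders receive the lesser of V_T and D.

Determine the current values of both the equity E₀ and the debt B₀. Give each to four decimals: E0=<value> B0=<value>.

d₁ = [ln(V₀/D) + (r + σ²/2)T] / (σ√T)
   = [ln(474.4990/397.8906) + (0.0649 + 0.5·0.4393²)·5.8076] / (0.4393·√5.8076)
   = [0.176082 + 0.937302] / 1.058667 = 1.051684
d₂ = d₁ − σ√T = 1.051684 − 1.058667 = -0.006983
N(d₁) = 0.853528,  N(d₂) = 0.497214,  e^(−rT) = 0.685976
E₀ = V₀·N(d₁) − D·e^(−rT)·N(d₂)
   = 474.4990·0.853528 − 397.8906·0.685976·0.497214 = 269.286842
B₀ = V₀ − E₀ = 474.4990 − 269.286842 = 205.212158

E0=269.2868 B0=205.2122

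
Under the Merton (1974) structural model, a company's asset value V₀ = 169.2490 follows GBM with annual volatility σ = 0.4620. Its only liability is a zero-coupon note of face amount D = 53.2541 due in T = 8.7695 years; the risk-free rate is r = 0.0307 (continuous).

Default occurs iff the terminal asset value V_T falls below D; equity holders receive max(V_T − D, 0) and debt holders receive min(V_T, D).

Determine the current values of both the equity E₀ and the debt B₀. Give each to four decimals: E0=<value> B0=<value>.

d₁ = [ln(V₀/D) + (r + σ²/2)T] / (σ√T)
   = [ln(169.2490/53.2541) + (0.0307 + 0.5·0.4620²)·8.7695] / (0.4620·√8.7695)
   = [1.156296 + 1.205122] / 1.368136 = 1.726011
d₂ = d₁ − σ√T = 1.726011 − 1.368136 = 0.357875
N(d₁) = 0.957827,  N(d₂) = 0.639781,  e^(−rT) = 0.763972
E₀ = V₀·N(d₁) − D·e^(−rT)·N(d₂)
   = 169.2490·0.957827 − 53.2541·0.763972·0.639781 = 136.082019
B₀ = V₀ − E₀ = 169.2490 − 136.082019 = 33.166981

E0=136.0820 B0=33.1670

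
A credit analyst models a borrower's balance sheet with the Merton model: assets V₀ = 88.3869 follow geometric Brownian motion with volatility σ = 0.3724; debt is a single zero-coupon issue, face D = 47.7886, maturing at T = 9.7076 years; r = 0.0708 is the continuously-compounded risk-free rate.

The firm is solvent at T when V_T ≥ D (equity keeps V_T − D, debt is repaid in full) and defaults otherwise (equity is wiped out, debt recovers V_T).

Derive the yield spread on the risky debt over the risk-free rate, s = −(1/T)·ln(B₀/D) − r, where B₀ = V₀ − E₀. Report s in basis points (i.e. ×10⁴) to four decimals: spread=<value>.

spread=144.4153

d₁ = [ln(V₀/D) + (r + σ²/2)T] / (σ√T)
   = [ln(88.3869/47.7886) + (0.0708 + 0.5·0.3724²)·9.7076] / (0.3724·√9.7076)
   = [0.614937 + 1.360432] / 1.160287 = 1.702482
d₂ = d₁ − σ√T = 1.702482 − 1.160287 = 0.542194
N(d₁) = 0.955667,  N(d₂) = 0.706158,  e^(−rT) = 0.502933
E₀ = V₀·N(d₁) − D·e^(−rT)·N(d₂)
   = 88.3869·0.955667 − 47.7886·0.502933·0.706158 = 67.496359
B₀ = V₀ − E₀ = 88.3869 − 67.496359 = 20.890541
spread = −(1/T)·ln(B₀/D) − r = −(1/9.7076)·ln(20.890541/47.7886) − 0.0708 = 0.01444153
in basis points: 0.01444153 × 10⁴ = 144.4153 bp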